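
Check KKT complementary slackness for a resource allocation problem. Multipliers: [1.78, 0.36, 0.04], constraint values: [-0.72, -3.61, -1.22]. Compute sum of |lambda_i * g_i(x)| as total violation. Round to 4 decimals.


KKT complementary slackness check:
lambda_1 * g_1 = 1.78 * -0.72 = -1.2816
lambda_2 * g_2 = 0.36 * -3.61 = -1.2996
lambda_3 * g_3 = 0.04 * -1.22 = -0.0488
Total violation = 1.2816 + 1.2996 + 0.0488 = 2.63


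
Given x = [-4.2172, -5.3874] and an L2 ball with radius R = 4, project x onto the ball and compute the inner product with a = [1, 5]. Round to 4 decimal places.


Step 1: Compute ||x|| (intermediates to 6 decimals).
||x|| = sqrt((-4.2172)^2 + (-5.3874)^2) = 6.8417
Step 2: Project.
Since ||x|| > R, scale = R/||x|| = 4/6.8417 = 0.58465, proj(x) = scale * x
proj(x) = [-2.465586, -3.149743]
Step 3: Dot product.
a^T * proj(x) = 1*(-2.465586) + 5*(-3.149743) = -18.2143


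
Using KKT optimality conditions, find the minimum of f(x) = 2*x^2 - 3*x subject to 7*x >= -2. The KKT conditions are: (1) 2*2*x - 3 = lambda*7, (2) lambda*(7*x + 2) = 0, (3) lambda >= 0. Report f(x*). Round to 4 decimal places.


Step 1: Try lambda = 0 (constraint inactive).
Stationarity: 2*2*x - 3 = 0
x* = 3/(2*2) = 0.75
Check constraint: 7*0.75 = 5.25 >= -2 -- satisfied.
Step 2: Compute optimal value.
f(x*) = 2*0.75^2 - 3*0.75 = -1.125


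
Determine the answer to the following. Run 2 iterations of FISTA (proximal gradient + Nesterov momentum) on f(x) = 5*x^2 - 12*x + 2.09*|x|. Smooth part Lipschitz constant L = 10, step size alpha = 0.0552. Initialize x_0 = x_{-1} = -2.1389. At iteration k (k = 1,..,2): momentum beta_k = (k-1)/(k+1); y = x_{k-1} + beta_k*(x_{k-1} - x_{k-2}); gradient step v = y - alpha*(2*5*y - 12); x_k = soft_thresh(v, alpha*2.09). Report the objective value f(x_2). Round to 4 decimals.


FISTA on f(x) = 5*x^2 - 12*x + 2.09*|x|
L = 10, alpha = 0.0552
Iteration 1: beta = 0.0, y = -2.1389 + 0.0*(-2.1389 + 2.1389) = -2.1389
  grad(y) = -33.389, v = y - alpha*grad = -0.2958
  prox(v) = soft_thresh(-0.2958, 0.1154) = -0.1805
Iteration 2: beta = 0.3333, y = -0.1805 + 0.3333*(-0.1805 + 2.1389) = 0.4724
  grad(y) = -7.2765, v = y - alpha*grad = 0.874
  prox(v) = soft_thresh(0.874, 0.1154) = 0.7586
f(x_2) = 5*0.7586^2 - 12*0.7586 + 2.09*|0.7586| = -4.6405


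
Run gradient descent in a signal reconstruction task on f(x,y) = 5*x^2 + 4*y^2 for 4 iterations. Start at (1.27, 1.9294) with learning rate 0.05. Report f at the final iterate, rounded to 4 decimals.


Gradient descent on f(x,y) = 5*x^2 + 4*y^2.
Starting point: (1.27, 1.9294), alpha = 0.05
Step 1: grad_x = 2*5*1.27 = 12.7, grad_y = 2*4*1.9294 = 15.4352
  x_1 = 1.27 - 0.05*12.7 = 0.635
  y_1 = 1.9294 - 0.05*15.4352 = 1.1576
Step 2: grad_x = 2*5*0.635 = 6.35, grad_y = 2*4*1.1576 = 9.2611
  x_2 = 0.635 - 0.05*6.35 = 0.3175
  y_2 = 1.1576 - 0.05*9.2611 = 0.6946
Step 3: grad_x = 2*5*0.3175 = 3.175, grad_y = 2*4*0.6946 = 5.5567
  x_3 = 0.3175 - 0.05*3.175 = 0.1588
  y_3 = 0.6946 - 0.05*5.5567 = 0.4168
Step 4: grad_x = 2*5*0.1588 = 1.5875, grad_y = 2*4*0.4168 = 3.334
  x_4 = 0.1588 - 0.05*1.5875 = 0.0794
  y_4 = 0.4168 - 0.05*3.334 = 0.2501
f(0.0794, 0.2501) = 5*0.0794^2 + 4*0.2501^2 = 0.2816


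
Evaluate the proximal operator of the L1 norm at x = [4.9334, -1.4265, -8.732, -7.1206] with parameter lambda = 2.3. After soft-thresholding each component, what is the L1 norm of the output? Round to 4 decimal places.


Soft-thresholding with lambda = 2.3:
prox(4.9334) = sign(4.9334)*max(|4.9334| - 2.3, 0) = 2.6334
prox(-1.4265) = sign(-1.4265)*max(|-1.4265| - 2.3, 0) = 0.0
prox(-8.732) = sign(-8.732)*max(|-8.732| - 2.3, 0) = -6.432
prox(-7.1206) = sign(-7.1206)*max(|-7.1206| - 2.3, 0) = -4.8206
prox(x) = [2.6334, 0.0, -6.432, -4.8206]
||prox(x)||_1 = 2.6334 + 0.0 + 6.432 + 4.8206 = 13.886


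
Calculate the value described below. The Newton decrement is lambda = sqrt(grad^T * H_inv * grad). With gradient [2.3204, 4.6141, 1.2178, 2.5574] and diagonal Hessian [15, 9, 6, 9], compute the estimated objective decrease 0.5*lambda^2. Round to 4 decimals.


Step 1: H is diagonal, so H^(-1) * g = [0.1547, 0.5127, 0.203, 0.2842].
Step 2: g^T H^(-1) g = sum_i g_i^2 / H_ii
  = (2.3204)^2/15 + (4.6141)^2/9 + (1.2178)^2/6 + (2.5574)^2/9
  = 0.359 + 2.3655 + 0.2472 + 0.7267 = 3.6984
Step 3: Objective decrease = 0.5 * g^T H^(-1) g = 1.8492


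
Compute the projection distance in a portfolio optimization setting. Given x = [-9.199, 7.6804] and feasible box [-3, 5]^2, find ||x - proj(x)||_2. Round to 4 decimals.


Project each component onto [-3, 5].
clip(-9.199) = -3.0, clip(7.6804) = 5.0
Projection = [-3.0, 5.0]
Squared diffs: [38.4276, 7.1845]
Distance = sqrt(45.6121) = 6.7537


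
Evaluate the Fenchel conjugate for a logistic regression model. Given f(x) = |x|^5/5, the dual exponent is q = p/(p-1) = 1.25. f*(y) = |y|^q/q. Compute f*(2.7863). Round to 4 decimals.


The conjugate exponent q satisfies 1/p + 1/q = 1.
p = 5, so q = 5/(5 - 1) = 1.25
|y|^q = 2.7863^1.25 = 3.5999
f*(2.7863) = 3.5999 / 1.25 = 2.8799


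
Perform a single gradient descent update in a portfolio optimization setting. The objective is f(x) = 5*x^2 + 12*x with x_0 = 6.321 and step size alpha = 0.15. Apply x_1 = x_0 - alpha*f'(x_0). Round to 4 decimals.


We compute the gradient at x_0 and apply the update.
f'(x) = 10*x + 12
f'(6.321) = 10*6.321 + 12 = 75.21
x_1 = 6.321 - 0.15*75.21 = -4.9605


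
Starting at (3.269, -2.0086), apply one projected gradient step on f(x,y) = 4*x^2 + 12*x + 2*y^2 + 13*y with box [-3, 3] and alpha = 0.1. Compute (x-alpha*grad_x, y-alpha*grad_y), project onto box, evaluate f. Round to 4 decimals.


Step 1: Compute gradient at (3.269, -2.0086).
grad_x = 2*4*3.269 + 12 = 38.152
grad_y = 2*2*-2.0086 + 13 = 4.9656
Step 2: Gradient step.
x_raw = 3.269 - 0.1*38.152 = -0.5462
y_raw = -2.0086 - 0.1*4.9656 = -2.5052
Step 3: Project onto [-3, 3].
x_proj = clip(-0.5462) = -0.5462
y_proj = clip(-2.5052) = -2.5052
Step 4: Evaluate f.
f(-0.5462, -2.5052) = -25.3765


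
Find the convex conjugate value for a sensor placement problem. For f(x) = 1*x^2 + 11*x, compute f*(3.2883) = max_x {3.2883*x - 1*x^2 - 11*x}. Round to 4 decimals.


f*(y) = sup_x {y*x - a*x^2 - b*x} = sup_x {(y-b)*x - a*x^2}
FOC: (y - b) - 2a*x = 0 => x* = (y - b)/(2a)
x* = (3.2883 - 11)/(2*1) = -3.8559
f*(3.2883) = (y-b)^2/(4a) = (3.2883 - 11)^2/(4*1)
= 59.4703/4 = 14.8676


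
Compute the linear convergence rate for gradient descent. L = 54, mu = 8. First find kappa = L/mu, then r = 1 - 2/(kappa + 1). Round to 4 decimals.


Step 1: Compute the condition number.
kappa = L/mu = 54/8 = 6.75
Step 2: Compute the convergence rate.
r = 1 - 2/(kappa + 1) = 1 - 2*mu/(L + mu) = (L - mu)/(L + mu) = 46/62 = 0.7419


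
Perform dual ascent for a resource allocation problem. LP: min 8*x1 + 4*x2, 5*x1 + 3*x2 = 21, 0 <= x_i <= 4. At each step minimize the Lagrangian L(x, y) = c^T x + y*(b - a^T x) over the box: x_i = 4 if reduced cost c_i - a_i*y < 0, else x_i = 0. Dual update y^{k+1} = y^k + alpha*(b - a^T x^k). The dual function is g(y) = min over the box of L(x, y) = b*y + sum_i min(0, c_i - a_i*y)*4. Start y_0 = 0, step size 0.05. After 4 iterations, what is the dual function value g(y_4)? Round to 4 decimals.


Dual ascent for LP: min 8*x1 + 4*x2, 5*x1 + 3*x2 = 21, 0 <= x_i <= 4
Step 1: y^k = 0.0, reduced costs: (8.0, 4.0)
  x^k = (0.0, 0.0), subgradient = b - a^T x = 21.0
  y^{k+1} = 0.0 + 0.05*21.0 = 1.05
Step 2: y^k = 1.05, reduced costs: (2.75, 0.85)
  x^k = (0.0, 0.0), subgradient = b - a^T x = 21.0
  y^{k+1} = 1.05 + 0.05*21.0 = 2.1
Step 3: y^k = 2.1, reduced costs: (-2.5, -2.3)
  x^k = (4.0, 4.0), subgradient = b - a^T x = -11.0
  y^{k+1} = 2.1 + 0.05*-11.0 = 1.55
Step 4: y^k = 1.55, reduced costs: (0.25, -0.65)
  x^k = (0.0, 4.0), subgradient = b - a^T x = 9.0
  y^{k+1} = 1.55 + 0.05*9.0 = 2.0
Dual objective at y_4 = 2.0: reduced costs (-2.0, -2.0), box minimizer x = (4.0, 4.0)
g(y_4) = b*y + (c1 - a1*y)*x1 + (c2 - a2*y)*x2 = 21*2.0 + (-2.0)*4.0 + (-2.0)*4.0 = 42.0 - 8.0 - 8.0 = 26.0


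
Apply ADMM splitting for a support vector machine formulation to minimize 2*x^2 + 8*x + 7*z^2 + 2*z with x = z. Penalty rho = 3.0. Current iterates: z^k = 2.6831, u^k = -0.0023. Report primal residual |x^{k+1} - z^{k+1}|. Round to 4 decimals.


ADMM iteration with rho = 3.0, z^k = 2.6831, u^k = -0.0023
Step 1: x-update.
Minimize 2*x^2 + 8*x + (3.0/2)*(x - 2.6831 - 0.0023)^2
FOC: (2*2 + 3.0)*x = -8 + 3.0*(2.6831 + 0.0023)
x^{k+1} = 0.008
Step 2: z-update.
Minimize 7*z^2 + 2*z + (3.0/2)*(0.008 - z - 0.0023)^2
FOC: (2*7 + 3.0)*z = -2 + 3.0*(0.008 - 0.0023)
z^{k+1} = -0.1166
Step 3: u-update.
u^{k+1} = -0.0023 + 0.008 + 0.1166 = 0.1224
Step 4: Primal residual = |0.008 + 0.1166| = 0.1247


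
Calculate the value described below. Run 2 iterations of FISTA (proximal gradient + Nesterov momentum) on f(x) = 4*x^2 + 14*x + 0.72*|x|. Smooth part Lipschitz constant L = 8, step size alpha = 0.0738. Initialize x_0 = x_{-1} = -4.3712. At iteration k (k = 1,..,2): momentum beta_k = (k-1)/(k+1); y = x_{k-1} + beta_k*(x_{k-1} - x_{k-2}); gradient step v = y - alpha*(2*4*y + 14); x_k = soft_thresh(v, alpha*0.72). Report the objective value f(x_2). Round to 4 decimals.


FISTA on f(x) = 4*x^2 + 14*x + 0.72*|x|
L = 8, alpha = 0.0738
Iteration 1: beta = 0.0, y = -4.3712 + 0.0*(-4.3712 + 4.3712) = -4.3712
  grad(y) = -20.9696, v = y - alpha*grad = -2.8236
  prox(v) = soft_thresh(-2.8236, 0.0531) = -2.7705
Iteration 2: beta = 0.3333, y = -2.7705 + 0.3333*(-2.7705 + 4.3712) = -2.2369
  grad(y) = -3.8955, v = y - alpha*grad = -1.9495
  prox(v) = soft_thresh(-1.9495, 0.0531) = -1.8963
f(x_2) = 4*(-1.8963)^2 + 14*(-1.8963) + 0.72*|-1.8963| = -10.799


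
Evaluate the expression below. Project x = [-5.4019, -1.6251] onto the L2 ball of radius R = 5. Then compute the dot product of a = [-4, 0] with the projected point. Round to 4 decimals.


Step 1: Compute ||x|| (intermediates to 6 decimals).
||x|| = sqrt((-5.4019)^2 + (-1.6251)^2) = 5.641053
Step 2: Project.
Since ||x|| > R, scale = R/||x|| = 5/5.641053 = 0.886359, proj(x) = scale * x
proj(x) = [-4.788023, -1.440422]
Step 3: Dot product.
a^T * proj(x) = -4*(-4.788023) + 0*(-1.440422) = 19.1521


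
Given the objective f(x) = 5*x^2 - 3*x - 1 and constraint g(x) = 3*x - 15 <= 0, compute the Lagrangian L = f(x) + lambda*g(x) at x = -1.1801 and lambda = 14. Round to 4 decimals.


Step 1: Evaluate f(x).
f(-1.1801) = 5*(-1.1801)^2 - 3*(-1.1801) - 1 = 9.5035
Step 2: Evaluate g(x).
g(-1.1801) = 3*-1.1801 - 15 = -18.5403
Step 3: Compute Lagrangian.
L = 9.5035 + 14*-18.5403 = -250.0607


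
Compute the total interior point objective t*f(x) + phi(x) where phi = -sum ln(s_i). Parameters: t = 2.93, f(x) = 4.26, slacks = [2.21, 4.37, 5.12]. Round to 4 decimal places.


Step 1: Compute log-barrier.
ln values: [0.793, 1.4748, 1.6332]
phi = -(0.793 + 1.4748 + 1.6332) = -3.9009
Step 2: Compute augmented objective.
t*f(x) = 2.93*4.26 = 12.4818
Total = 12.4818 - 3.9009 = 8.5809


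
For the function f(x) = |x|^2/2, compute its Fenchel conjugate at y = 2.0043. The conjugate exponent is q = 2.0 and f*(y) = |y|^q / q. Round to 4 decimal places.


The conjugate exponent q satisfies 1/p + 1/q = 1.
p = 2, so q = 2/(2 - 1) = 2.0
|y|^q = 2.0043^2.0 = 4.0172
f*(2.0043) = 4.0172 / 2.0 = 2.0086


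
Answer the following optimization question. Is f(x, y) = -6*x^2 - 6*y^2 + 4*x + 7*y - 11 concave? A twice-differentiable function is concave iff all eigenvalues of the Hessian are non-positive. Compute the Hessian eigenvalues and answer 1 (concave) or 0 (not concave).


The Hessian of f(x,y) = -6*x^2 - 6*y^2 + 4*x + 7*y - 11 is:
H = [[-12, 0], [0, -12]]
Trace = -12 - 12 = -24
Determinant = -12*-12 - (0)^2 = 144
Discriminant = (-24)^2 - 4*144 = 0.0
Eigenvalues: lambda_1 = -12.0, lambda_2 = -12.0
The function is concave.

1


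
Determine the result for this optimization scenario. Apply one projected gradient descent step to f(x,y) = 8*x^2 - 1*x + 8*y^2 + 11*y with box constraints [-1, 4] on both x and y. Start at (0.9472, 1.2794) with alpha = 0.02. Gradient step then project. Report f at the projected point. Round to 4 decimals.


Step 1: Compute gradient at (0.9472, 1.2794).
grad_x = 2*8*0.9472 - 1 = 14.1552
grad_y = 2*8*1.2794 + 11 = 31.4704
Step 2: Gradient step.
x_raw = 0.9472 - 0.02*14.1552 = 0.6641
y_raw = 1.2794 - 0.02*31.4704 = 0.65
Step 3: Project onto [-1, 4].
x_proj = clip(0.6641) = 0.6641
y_proj = clip(0.65) = 0.65
Step 4: Evaluate f.
f(0.6641, 0.65) = 13.3939


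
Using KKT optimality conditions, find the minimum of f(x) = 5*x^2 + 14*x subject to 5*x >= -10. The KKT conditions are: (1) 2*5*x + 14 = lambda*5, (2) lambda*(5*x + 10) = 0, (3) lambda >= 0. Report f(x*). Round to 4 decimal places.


Step 1: Try lambda = 0 (constraint inactive).
Stationarity: 2*5*x + 14 = 0
x* = -14/(2*5) = -1.4
Check constraint: 5*-1.4 = -7.0 >= -10 -- satisfied.
Step 2: Compute optimal value.
f(x*) = 5*(-1.4)^2 + 14*(-1.4) = -9.8


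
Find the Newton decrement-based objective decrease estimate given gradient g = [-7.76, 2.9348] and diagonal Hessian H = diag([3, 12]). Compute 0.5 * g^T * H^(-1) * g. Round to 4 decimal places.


Step 1: H is diagonal, so H^(-1) * g = [-2.5867, 0.2446].
Step 2: g^T H^(-1) g = sum_i g_i^2 / H_ii
  = (-7.76)^2/3 + (2.9348)^2/12
  = 20.0725 + 0.7178 = 20.7903
Step 3: Objective decrease = 0.5 * g^T H^(-1) g = 10.3951


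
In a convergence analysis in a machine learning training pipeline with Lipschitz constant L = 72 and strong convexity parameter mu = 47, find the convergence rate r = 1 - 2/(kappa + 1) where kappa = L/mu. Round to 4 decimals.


Step 1: Compute the condition number.
kappa = L/mu = 72/47 = 1.5319
Step 2: Compute the convergence rate.
r = 1 - 2/(kappa + 1) = 1 - 2*mu/(L + mu) = (L - mu)/(L + mu) = 25/119 = 0.2101


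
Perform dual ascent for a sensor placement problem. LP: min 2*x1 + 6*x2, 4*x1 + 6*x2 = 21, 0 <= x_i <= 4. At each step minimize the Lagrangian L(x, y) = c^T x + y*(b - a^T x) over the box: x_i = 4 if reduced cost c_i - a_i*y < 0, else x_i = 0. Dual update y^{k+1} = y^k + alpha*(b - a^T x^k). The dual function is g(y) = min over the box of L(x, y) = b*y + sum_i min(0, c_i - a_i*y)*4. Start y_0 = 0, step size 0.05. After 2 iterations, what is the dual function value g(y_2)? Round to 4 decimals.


Dual ascent for LP: min 2*x1 + 6*x2, 4*x1 + 6*x2 = 21, 0 <= x_i <= 4
Step 1: y^k = 0.0, reduced costs: (2.0, 6.0)
  x^k = (0.0, 0.0), subgradient = b - a^T x = 21.0
  y^{k+1} = 0.0 + 0.05*21.0 = 1.05
Step 2: y^k = 1.05, reduced costs: (-2.2, -0.3)
  x^k = (4.0, 4.0), subgradient = b - a^T x = -19.0
  y^{k+1} = 1.05 + 0.05*-19.0 = 0.1
Dual objective at y_2 = 0.1: reduced costs (1.6, 5.4), box minimizer x = (0.0, 0.0)
g(y_2) = b*y + (c1 - a1*y)*x1 + (c2 - a2*y)*x2 = 21*0.1 + 1.6*0.0 + 5.4*0.0 = 2.1 + 0.0 + 0.0 = 2.1


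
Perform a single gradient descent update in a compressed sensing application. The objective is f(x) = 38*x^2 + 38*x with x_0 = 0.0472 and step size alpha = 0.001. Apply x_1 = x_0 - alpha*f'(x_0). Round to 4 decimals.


We compute the gradient at x_0 and apply the update.
f'(x) = 76*x + 38
f'(0.0472) = 76*0.0472 + 38 = 41.5872
x_1 = 0.0472 - 0.001*41.5872 = 0.0056


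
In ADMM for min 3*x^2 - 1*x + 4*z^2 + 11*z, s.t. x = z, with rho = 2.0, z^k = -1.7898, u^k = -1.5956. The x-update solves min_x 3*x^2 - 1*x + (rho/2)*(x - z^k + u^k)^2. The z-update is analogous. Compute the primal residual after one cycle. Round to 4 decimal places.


ADMM iteration with rho = 2.0, z^k = -1.7898, u^k = -1.5956
Step 1: x-update.
Minimize 3*x^2 - 1*x + (2.0/2)*(x + 1.7898 - 1.5956)^2
FOC: (2*3 + 2.0)*x = 1 + 2.0*(-1.7898 + 1.5956)
x^{k+1} = 0.0765
Step 2: z-update.
Minimize 4*z^2 + 11*z + (2.0/2)*(0.0765 - z - 1.5956)^2
FOC: (2*4 + 2.0)*z = -11 + 2.0*(0.0765 - 1.5956)
z^{k+1} = -1.4038
Step 3: u-update.
u^{k+1} = -1.5956 + 0.0765 + 1.4038 = -0.1153
Step 4: Primal residual = |0.0765 + 1.4038| = 1.4803


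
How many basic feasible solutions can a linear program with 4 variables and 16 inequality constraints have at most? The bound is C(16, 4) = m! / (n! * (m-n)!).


Each vertex corresponds to some choice of n active constraints out of m, so the number of vertices is at most C(m, n) = m! / (n!(m-n)!).
m = 16, n = 4
Numerator: 16 * 15 * 14 * 13
Denominator: 4! = 24
C(16, 4) = 1820


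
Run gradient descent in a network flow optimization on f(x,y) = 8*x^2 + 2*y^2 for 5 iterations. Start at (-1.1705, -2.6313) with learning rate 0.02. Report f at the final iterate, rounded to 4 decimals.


Gradient descent on f(x,y) = 8*x^2 + 2*y^2.
Starting point: (-1.1705, -2.6313), alpha = 0.02
Step 1: grad_x = 2*8*-1.1705 = -18.728, grad_y = 2*2*-2.6313 = -10.5252
  x_1 = -1.1705 - 0.02*-18.728 = -0.7959
  y_1 = -2.6313 - 0.02*-10.5252 = -2.4208
Step 2: grad_x = 2*8*-0.7959 = -12.735, grad_y = 2*2*-2.4208 = -9.6832
  x_2 = -0.7959 - 0.02*-12.735 = -0.5412
  y_2 = -2.4208 - 0.02*-9.6832 = -2.2271
Step 3: grad_x = 2*8*-0.5412 = -8.6598, grad_y = 2*2*-2.2271 = -8.9085
  x_3 = -0.5412 - 0.02*-8.6598 = -0.368
  y_3 = -2.2271 - 0.02*-8.9085 = -2.049
Step 4: grad_x = 2*8*-0.368 = -5.8887, grad_y = 2*2*-2.049 = -8.1958
  x_4 = -0.368 - 0.02*-5.8887 = -0.2503
  y_4 = -2.049 - 0.02*-8.1958 = -1.885
Step 5: grad_x = 2*8*-0.2503 = -4.0043, grad_y = 2*2*-1.885 = -7.5402
  x_5 = -0.2503 - 0.02*-4.0043 = -0.1702
  y_5 = -1.885 - 0.02*-7.5402 = -1.7342
f(-0.1702, -1.7342) = 8*(-0.1702)^2 + 2*(-1.7342)^2 = 6.2469


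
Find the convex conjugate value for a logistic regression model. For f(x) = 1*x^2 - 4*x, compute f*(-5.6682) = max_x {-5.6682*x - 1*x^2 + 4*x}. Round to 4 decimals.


f*(y) = sup_x {y*x - a*x^2 - b*x} = sup_x {(y-b)*x - a*x^2}
FOC: (y - b) - 2a*x = 0 => x* = (y - b)/(2a)
x* = (-5.6682 + 4)/(2*1) = -0.8341
f*(-5.6682) = (y-b)^2/(4a) = (-5.6682 + 4)^2/(4*1)
= 2.7829/4 = 0.6957


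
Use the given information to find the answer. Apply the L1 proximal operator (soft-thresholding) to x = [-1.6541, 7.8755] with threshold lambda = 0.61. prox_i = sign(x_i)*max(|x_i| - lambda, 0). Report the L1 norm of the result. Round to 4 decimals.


Soft-thresholding with lambda = 0.61:
prox(-1.6541) = sign(-1.6541)*max(|-1.6541| - 0.61, 0) = -1.0441
prox(7.8755) = sign(7.8755)*max(|7.8755| - 0.61, 0) = 7.2655
prox(x) = [-1.0441, 7.2655]
||prox(x)||_1 = 1.0441 + 7.2655 = 8.3096


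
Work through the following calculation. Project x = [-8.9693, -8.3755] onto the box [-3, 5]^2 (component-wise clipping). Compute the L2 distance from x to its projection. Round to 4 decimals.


Project each component onto [-3, 5].
clip(-8.9693) = -3.0, clip(-8.3755) = -3.0
Projection = [-3.0, -3.0]
Squared diffs: [35.6325, 28.896]
Distance = sqrt(64.5285) = 8.033


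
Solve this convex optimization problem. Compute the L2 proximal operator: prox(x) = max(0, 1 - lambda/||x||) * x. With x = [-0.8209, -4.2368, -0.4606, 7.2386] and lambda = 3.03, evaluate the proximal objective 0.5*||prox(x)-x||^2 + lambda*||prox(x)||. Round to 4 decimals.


Step 1: Compute ||x||.
||x|| = 8.44
Step 2: Compute scaling factor.
scale = max(0, 1 - 3.03/8.44) = 0.641
Step 3: prox(x) = [-0.5262, -2.7158, -0.2952, 4.6399]
||prox(x)|| = 5.41
Step 4: Proximal objective.
0.5*||prox-x||^2 = 4.5905
lambda*||prox|| = 16.3923
Total = 20.9828


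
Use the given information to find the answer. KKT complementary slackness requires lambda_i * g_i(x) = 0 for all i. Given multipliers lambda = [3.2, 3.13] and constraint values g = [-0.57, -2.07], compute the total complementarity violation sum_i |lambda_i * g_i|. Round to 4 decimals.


KKT complementary slackness check:
lambda_1 * g_1 = 3.2 * -0.57 = -1.824
lambda_2 * g_2 = 3.13 * -2.07 = -6.4791
Total violation = 1.824 + 6.4791 = 8.3031


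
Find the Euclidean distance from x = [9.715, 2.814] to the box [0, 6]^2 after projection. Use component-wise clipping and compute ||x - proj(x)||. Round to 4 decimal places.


Project each component onto [0, 6].
clip(9.715) = 6.0, clip(2.814) = 2.814
Projection = [6.0, 2.814]
Squared diffs: [13.8012, 0.0]
Distance = sqrt(13.8012) = 3.715


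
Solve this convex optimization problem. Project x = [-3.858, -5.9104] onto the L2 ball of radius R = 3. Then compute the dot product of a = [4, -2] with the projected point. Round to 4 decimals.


Step 1: Compute ||x|| (intermediates to 6 decimals).
||x|| = sqrt((-3.858)^2 + (-5.9104)^2) = 7.058115
Step 2: Project.
Since ||x|| > R, scale = R/||x|| = 3/7.058115 = 0.425043, proj(x) = scale * x
proj(x) = [-1.639816, -2.512174]
Step 3: Dot product.
a^T * proj(x) = 4*(-1.639816) - 2*(-2.512174) = -1.5349


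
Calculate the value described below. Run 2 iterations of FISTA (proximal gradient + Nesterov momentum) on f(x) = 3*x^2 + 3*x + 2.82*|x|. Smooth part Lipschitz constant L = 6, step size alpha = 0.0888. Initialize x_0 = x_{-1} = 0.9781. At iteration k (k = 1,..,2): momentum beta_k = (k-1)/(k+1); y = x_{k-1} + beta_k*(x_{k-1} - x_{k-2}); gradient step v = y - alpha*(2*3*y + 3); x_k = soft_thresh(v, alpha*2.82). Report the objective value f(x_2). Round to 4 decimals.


FISTA on f(x) = 3*x^2 + 3*x + 2.82*|x|
L = 6, alpha = 0.0888
Iteration 1: beta = 0.0, y = 0.9781 + 0.0*(0.9781 - 0.9781) = 0.9781
  grad(y) = 8.8686, v = y - alpha*grad = 0.1906
  prox(v) = soft_thresh(0.1906, 0.2504) = 0.0
Iteration 2: beta = 0.3333, y = 0.0 + 0.3333*(0.0 - 0.9781) = -0.326
  grad(y) = 1.0438, v = y - alpha*grad = -0.4187
  prox(v) = soft_thresh(-0.4187, 0.2504) = -0.1683
f(x_2) = 3*(-0.1683)^2 + 3*(-0.1683) + 2.82*|-0.1683| = 0.0547


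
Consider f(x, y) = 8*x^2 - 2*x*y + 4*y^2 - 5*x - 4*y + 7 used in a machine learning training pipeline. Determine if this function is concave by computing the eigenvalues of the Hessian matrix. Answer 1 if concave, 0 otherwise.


The Hessian of f(x,y) = 8*x^2 - 2*x*y + 4*y^2 - 5*x - 4*y + 7 is:
H = [[16, -2], [-2, 8]]
Trace = 16 + 8 = 24
Determinant = 16*8 - (-2)^2 = 124
Discriminant = (24)^2 - 4*124 = 80.0
Eigenvalues: lambda_1 = 7.5279, lambda_2 = 16.4721
The function is not concave.

0


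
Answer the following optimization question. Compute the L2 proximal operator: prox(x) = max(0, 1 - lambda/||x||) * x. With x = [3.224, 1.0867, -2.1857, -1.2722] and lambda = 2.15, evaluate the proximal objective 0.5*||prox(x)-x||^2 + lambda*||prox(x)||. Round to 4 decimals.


Step 1: Compute ||x||.
||x|| = 4.2392
Step 2: Compute scaling factor.
scale = max(0, 1 - 2.15/4.2392) = 0.4928
Step 3: prox(x) = [1.5889, 0.5356, -1.0772, -0.627]
||prox(x)|| = 2.0892
Step 4: Proximal objective.
0.5*||prox-x||^2 = 2.3113
lambda*||prox|| = 4.4918
Total = 6.803


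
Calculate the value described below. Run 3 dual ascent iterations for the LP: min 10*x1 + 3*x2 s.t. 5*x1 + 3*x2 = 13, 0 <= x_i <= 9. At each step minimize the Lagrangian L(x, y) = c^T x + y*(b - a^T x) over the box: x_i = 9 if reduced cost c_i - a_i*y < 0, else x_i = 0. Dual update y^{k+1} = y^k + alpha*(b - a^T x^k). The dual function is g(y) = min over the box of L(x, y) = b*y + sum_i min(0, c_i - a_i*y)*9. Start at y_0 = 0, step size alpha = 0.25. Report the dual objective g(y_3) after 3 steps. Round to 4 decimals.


Dual ascent for LP: min 10*x1 + 3*x2, 5*x1 + 3*x2 = 13, 0 <= x_i <= 9
Step 1: y^k = 0.0, reduced costs: (10.0, 3.0)
  x^k = (0.0, 0.0), subgradient = b - a^T x = 13.0
  y^{k+1} = 0.0 + 0.25*13.0 = 3.25
Step 2: y^k = 3.25, reduced costs: (-6.25, -6.75)
  x^k = (9.0, 9.0), subgradient = b - a^T x = -59.0
  y^{k+1} = 3.25 + 0.25*-59.0 = -11.5
Step 3: y^k = -11.5, reduced costs: (67.5, 37.5)
  x^k = (0.0, 0.0), subgradient = b - a^T x = 13.0
  y^{k+1} = -11.5 + 0.25*13.0 = -8.25
Dual objective at y_3 = -8.25: reduced costs (51.25, 27.75), box minimizer x = (0.0, 0.0)
g(y_3) = b*y + (c1 - a1*y)*x1 + (c2 - a2*y)*x2 = 13*(-8.25) + 51.25*0.0 + 27.75*0.0 = -107.25 + 0.0 + 0.0 = -107.25


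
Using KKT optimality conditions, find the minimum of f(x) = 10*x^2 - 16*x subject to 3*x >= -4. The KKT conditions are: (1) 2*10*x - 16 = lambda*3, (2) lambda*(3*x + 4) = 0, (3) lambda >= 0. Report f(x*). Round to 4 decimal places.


Step 1: Try lambda = 0 (constraint inactive).
Stationarity: 2*10*x - 16 = 0
x* = 16/(2*10) = 0.8
Check constraint: 3*0.8 = 2.4 >= -4 -- satisfied.
Step 2: Compute optimal value.
f(x*) = 10*0.8^2 - 16*0.8 = -6.4


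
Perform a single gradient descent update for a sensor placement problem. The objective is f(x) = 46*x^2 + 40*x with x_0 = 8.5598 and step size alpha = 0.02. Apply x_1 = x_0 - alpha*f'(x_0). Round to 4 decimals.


We compute the gradient at x_0 and apply the update.
f'(x) = 92*x + 40
f'(8.5598) = 92*8.5598 + 40 = 827.5016
x_1 = 8.5598 - 0.02*827.5016 = -7.9902


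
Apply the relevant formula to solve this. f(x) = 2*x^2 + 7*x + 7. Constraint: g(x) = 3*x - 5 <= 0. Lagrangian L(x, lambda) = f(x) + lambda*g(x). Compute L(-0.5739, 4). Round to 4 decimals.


Step 1: Evaluate f(x).
f(-0.5739) = 2*(-0.5739)^2 + 7*(-0.5739) + 7 = 3.6414
Step 2: Evaluate g(x).
g(-0.5739) = 3*-0.5739 - 5 = -6.7217
Step 3: Compute Lagrangian.
L = 3.6414 + 4*-6.7217 = -23.2454


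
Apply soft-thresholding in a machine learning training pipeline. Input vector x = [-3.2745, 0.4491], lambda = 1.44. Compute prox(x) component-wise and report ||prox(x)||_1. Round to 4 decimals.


Soft-thresholding with lambda = 1.44:
prox(-3.2745) = sign(-3.2745)*max(|-3.2745| - 1.44, 0) = -1.8345
prox(0.4491) = sign(0.4491)*max(|0.4491| - 1.44, 0) = 0.0
prox(x) = [-1.8345, 0.0]
||prox(x)||_1 = 1.8345 + 0.0 = 1.8345


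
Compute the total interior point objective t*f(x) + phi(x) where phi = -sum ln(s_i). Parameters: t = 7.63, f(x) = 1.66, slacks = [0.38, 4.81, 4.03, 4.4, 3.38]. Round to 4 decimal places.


Step 1: Compute log-barrier.
ln values: [-0.9676, 1.5707, 1.3938, 1.4816, 1.2179]
phi = -(-0.9676 + 1.5707 + 1.3938 + 1.4816 + 1.2179) = -4.6964
Step 2: Compute augmented objective.
t*f(x) = 7.63*1.66 = 12.6658
Total = 12.6658 - 4.6964 = 7.9694


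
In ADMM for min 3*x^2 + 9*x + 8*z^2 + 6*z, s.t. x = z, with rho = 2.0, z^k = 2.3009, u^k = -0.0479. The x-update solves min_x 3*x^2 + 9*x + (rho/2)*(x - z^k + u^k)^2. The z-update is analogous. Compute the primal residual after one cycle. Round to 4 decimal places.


ADMM iteration with rho = 2.0, z^k = 2.3009, u^k = -0.0479
Step 1: x-update.
Minimize 3*x^2 + 9*x + (2.0/2)*(x - 2.3009 - 0.0479)^2
FOC: (2*3 + 2.0)*x = -9 + 2.0*(2.3009 + 0.0479)
x^{k+1} = -0.5378
Step 2: z-update.
Minimize 8*z^2 + 6*z + (2.0/2)*(-0.5378 - z - 0.0479)^2
FOC: (2*8 + 2.0)*z = -6 + 2.0*(-0.5378 - 0.0479)
z^{k+1} = -0.3984
Step 3: u-update.
u^{k+1} = -0.0479 - 0.5378 + 0.3984 = -0.1873
Step 4: Primal residual = |-0.5378 + 0.3984| = 0.1394


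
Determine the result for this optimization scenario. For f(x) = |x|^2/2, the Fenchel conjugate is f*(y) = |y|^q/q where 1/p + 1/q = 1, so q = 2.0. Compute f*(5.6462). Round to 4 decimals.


The conjugate exponent q satisfies 1/p + 1/q = 1.
p = 2, so q = 2/(2 - 1) = 2.0
|y|^q = 5.6462^2.0 = 31.8796
f*(5.6462) = 31.8796 / 2.0 = 15.9398


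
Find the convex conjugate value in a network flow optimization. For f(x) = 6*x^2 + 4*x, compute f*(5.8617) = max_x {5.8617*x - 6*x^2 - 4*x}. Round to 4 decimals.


f*(y) = sup_x {y*x - a*x^2 - b*x} = sup_x {(y-b)*x - a*x^2}
FOC: (y - b) - 2a*x = 0 => x* = (y - b)/(2a)
x* = (5.8617 - 4)/(2*6) = 0.1551
f*(5.8617) = (y-b)^2/(4a) = (5.8617 - 4)^2/(4*6)
= 3.4659/24 = 0.1444


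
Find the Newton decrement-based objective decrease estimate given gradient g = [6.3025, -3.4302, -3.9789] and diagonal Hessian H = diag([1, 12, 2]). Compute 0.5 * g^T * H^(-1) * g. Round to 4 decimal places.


Step 1: H is diagonal, so H^(-1) * g = [6.3025, -0.2859, -1.9895].
Step 2: g^T H^(-1) g = sum_i g_i^2 / H_ii
  = (6.3025)^2/1 + (-3.4302)^2/12 + (-3.9789)^2/2
  = 39.7215 + 0.9805 + 7.9158 = 48.6179
Step 3: Objective decrease = 0.5 * g^T H^(-1) g = 24.3089


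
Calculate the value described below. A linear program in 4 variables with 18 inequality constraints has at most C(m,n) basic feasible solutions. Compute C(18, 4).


Each vertex corresponds to some choice of n active constraints out of m, so the number of vertices is at most C(m, n) = m! / (n!(m-n)!).
m = 18, n = 4
Numerator: 18 * 17 * 16 * 15
Denominator: 4! = 24
C(18, 4) = 3060


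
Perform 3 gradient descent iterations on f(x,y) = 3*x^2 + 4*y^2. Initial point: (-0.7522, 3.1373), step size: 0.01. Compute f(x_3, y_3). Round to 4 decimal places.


Gradient descent on f(x,y) = 3*x^2 + 4*y^2.
Starting point: (-0.7522, 3.1373), alpha = 0.01
Step 1: grad_x = 2*3*-0.7522 = -4.5132, grad_y = 2*4*3.1373 = 25.0984
  x_1 = -0.7522 - 0.01*-4.5132 = -0.7071
  y_1 = 3.1373 - 0.01*25.0984 = 2.8863
Step 2: grad_x = 2*3*-0.7071 = -4.2424, grad_y = 2*4*2.8863 = 23.0905
  x_2 = -0.7071 - 0.01*-4.2424 = -0.6646
  y_2 = 2.8863 - 0.01*23.0905 = 2.6554
Step 3: grad_x = 2*3*-0.6646 = -3.9879, grad_y = 2*4*2.6554 = 21.2433
  x_3 = -0.6646 - 0.01*-3.9879 = -0.6248
  y_3 = 2.6554 - 0.01*21.2433 = 2.443
f(-0.6248, 2.443) = 3*(-0.6248)^2 + 4*2.443^2 = 25.0436


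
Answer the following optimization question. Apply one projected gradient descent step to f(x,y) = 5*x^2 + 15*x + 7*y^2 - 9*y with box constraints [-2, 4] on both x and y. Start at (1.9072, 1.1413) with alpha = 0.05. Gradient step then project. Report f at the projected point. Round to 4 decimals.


Step 1: Compute gradient at (1.9072, 1.1413).
grad_x = 2*5*1.9072 + 15 = 34.072
grad_y = 2*7*1.1413 - 9 = 6.9782
Step 2: Gradient step.
x_raw = 1.9072 - 0.05*34.072 = 0.2036
y_raw = 1.1413 - 0.05*6.9782 = 0.7924
Step 3: Project onto [-2, 4].
x_proj = clip(0.2036) = 0.2036
y_proj = clip(0.7924) = 0.7924
Step 4: Evaluate f.
f(0.2036, 0.7924) = 0.5249


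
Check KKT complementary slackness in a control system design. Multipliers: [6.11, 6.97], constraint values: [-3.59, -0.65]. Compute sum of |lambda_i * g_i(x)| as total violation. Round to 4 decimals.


KKT complementary slackness check:
lambda_1 * g_1 = 6.11 * -3.59 = -21.9349
lambda_2 * g_2 = 6.97 * -0.65 = -4.5305
Total violation = 21.9349 + 4.5305 = 26.4654


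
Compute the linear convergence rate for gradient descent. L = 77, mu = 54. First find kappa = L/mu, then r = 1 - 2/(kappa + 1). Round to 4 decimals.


Step 1: Compute the condition number.
kappa = L/mu = 77/54 = 1.4259
Step 2: Compute the convergence rate.
r = 1 - 2/(kappa + 1) = 1 - 2*mu/(L + mu) = (L - mu)/(L + mu) = 23/131 = 0.1756


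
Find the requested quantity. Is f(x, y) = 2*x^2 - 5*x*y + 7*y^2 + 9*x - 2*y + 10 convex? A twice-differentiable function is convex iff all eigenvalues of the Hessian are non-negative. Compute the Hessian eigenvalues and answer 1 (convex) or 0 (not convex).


The Hessian of f(x,y) = 2*x^2 - 5*x*y + 7*y^2 + 9*x - 2*y + 10 is:
H = [[4, -5], [-5, 14]]
Trace = 4 + 14 = 18
Determinant = 4*14 - (-5)^2 = 31
Discriminant = (18)^2 - 4*31 = 200.0
Eigenvalues: lambda_1 = 1.9289, lambda_2 = 16.0711
The function is convex.

1


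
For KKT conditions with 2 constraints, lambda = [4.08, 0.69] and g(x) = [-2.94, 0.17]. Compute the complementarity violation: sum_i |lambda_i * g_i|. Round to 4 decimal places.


KKT complementary slackness check:
lambda_1 * g_1 = 4.08 * -2.94 = -11.9952
lambda_2 * g_2 = 0.69 * 0.17 = 0.1173
Total violation = 11.9952 + 0.1173 = 12.1125


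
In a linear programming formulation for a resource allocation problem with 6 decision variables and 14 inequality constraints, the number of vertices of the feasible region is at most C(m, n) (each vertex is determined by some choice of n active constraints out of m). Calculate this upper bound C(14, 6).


Each vertex corresponds to some choice of n active constraints out of m, so the number of vertices is at most C(m, n) = m! / (n!(m-n)!).
m = 14, n = 6
Numerator: 14 * 13 * 12 * 11 * 10 * 9
Denominator: 6! = 720
C(14, 6) = 3003


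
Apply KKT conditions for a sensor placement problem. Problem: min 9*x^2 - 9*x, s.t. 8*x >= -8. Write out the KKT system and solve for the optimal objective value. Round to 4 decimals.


Step 1: Try lambda = 0 (constraint inactive).
Stationarity: 2*9*x - 9 = 0
x* = 9/(2*9) = 0.5
Check constraint: 8*0.5 = 4.0 >= -8 -- satisfied.
Step 2: Compute optimal value.
f(x*) = 9*0.5^2 - 9*0.5 = -2.25


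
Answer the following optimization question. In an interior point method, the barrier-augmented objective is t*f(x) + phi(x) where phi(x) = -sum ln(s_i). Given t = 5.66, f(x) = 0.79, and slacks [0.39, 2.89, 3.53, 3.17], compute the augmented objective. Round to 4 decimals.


Step 1: Compute log-barrier.
ln values: [-0.9416, 1.0613, 1.2613, 1.1537]
phi = -(-0.9416 + 1.0613 + 1.2613 + 1.1537) = -2.5347
Step 2: Compute augmented objective.
t*f(x) = 5.66*0.79 = 4.4714
Total = 4.4714 - 2.5347 = 1.9367


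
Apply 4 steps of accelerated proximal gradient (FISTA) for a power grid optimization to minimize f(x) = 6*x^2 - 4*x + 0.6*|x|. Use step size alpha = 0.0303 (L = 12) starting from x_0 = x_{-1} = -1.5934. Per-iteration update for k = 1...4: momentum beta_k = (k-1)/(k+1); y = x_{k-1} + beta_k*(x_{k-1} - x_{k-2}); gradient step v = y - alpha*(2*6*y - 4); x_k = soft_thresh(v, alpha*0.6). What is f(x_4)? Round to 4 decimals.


FISTA on f(x) = 6*x^2 - 4*x + 0.6*|x|
L = 12, alpha = 0.0303
Iteration 1: beta = 0.0, y = -1.5934 + 0.0*(-1.5934 + 1.5934) = -1.5934
  grad(y) = -23.1208, v = y - alpha*grad = -0.8928
  prox(v) = soft_thresh(-0.8928, 0.0182) = -0.8747
Iteration 2: beta = 0.3333, y = -0.8747 + 0.3333*(-0.8747 + 1.5934) = -0.6351
  grad(y) = -11.621, v = y - alpha*grad = -0.283
  prox(v) = soft_thresh(-0.283, 0.0182) = -0.2648
Iteration 3: beta = 0.5, y = -0.2648 + 0.5*(-0.2648 + 0.8747) = 0.0402
  grad(y) = -3.5182, v = y - alpha*grad = 0.1468
  prox(v) = soft_thresh(0.1468, 0.0182) = 0.1286
Iteration 4: beta = 0.6, y = 0.1286 + 0.6*(0.1286 + 0.2648) = 0.3646
  grad(y) = 0.3751, v = y - alpha*grad = 0.3532
  prox(v) = soft_thresh(0.3532, 0.0182) = 0.335
f(x_4) = 6*0.335^2 - 4*0.335 + 0.6*|0.335| = -0.4656


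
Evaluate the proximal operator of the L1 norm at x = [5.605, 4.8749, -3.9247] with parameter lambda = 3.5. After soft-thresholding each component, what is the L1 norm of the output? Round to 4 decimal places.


Soft-thresholding with lambda = 3.5:
prox(5.605) = sign(5.605)*max(|5.605| - 3.5, 0) = 2.105
prox(4.8749) = sign(4.8749)*max(|4.8749| - 3.5, 0) = 1.3749
prox(-3.9247) = sign(-3.9247)*max(|-3.9247| - 3.5, 0) = -0.4247
prox(x) = [2.105, 1.3749, -0.4247]
||prox(x)||_1 = 2.105 + 1.3749 + 0.4247 = 3.9046


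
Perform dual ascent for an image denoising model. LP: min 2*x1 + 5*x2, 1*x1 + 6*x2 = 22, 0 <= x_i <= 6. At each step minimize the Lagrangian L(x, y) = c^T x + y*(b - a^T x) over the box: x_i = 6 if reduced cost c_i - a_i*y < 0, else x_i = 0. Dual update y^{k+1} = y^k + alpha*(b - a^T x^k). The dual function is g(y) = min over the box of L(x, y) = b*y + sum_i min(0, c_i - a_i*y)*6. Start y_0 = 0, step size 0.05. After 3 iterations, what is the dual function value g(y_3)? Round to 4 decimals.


Dual ascent for LP: min 2*x1 + 5*x2, 1*x1 + 6*x2 = 22, 0 <= x_i <= 6
Step 1: y^k = 0.0, reduced costs: (2.0, 5.0)
  x^k = (0.0, 0.0), subgradient = b - a^T x = 22.0
  y^{k+1} = 0.0 + 0.05*22.0 = 1.1
Step 2: y^k = 1.1, reduced costs: (0.9, -1.6)
  x^k = (0.0, 6.0), subgradient = b - a^T x = -14.0
  y^{k+1} = 1.1 + 0.05*-14.0 = 0.4
Step 3: y^k = 0.4, reduced costs: (1.6, 2.6)
  x^k = (0.0, 0.0), subgradient = b - a^T x = 22.0
  y^{k+1} = 0.4 + 0.05*22.0 = 1.5
Dual objective at y_3 = 1.5: reduced costs (0.5, -4.0), box minimizer x = (0.0, 6.0)
g(y_3) = b*y + (c1 - a1*y)*x1 + (c2 - a2*y)*x2 = 22*1.5 + 0.5*0.0 + (-4.0)*6.0 = 33.0 + 0.0 - 24.0 = 9.0


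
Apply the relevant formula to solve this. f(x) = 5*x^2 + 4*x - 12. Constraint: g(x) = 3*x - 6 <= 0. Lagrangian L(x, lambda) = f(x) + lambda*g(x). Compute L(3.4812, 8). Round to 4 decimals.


Step 1: Evaluate f(x).
f(3.4812) = 5*3.4812^2 + 4*3.4812 - 12 = 62.5186
Step 2: Evaluate g(x).
g(3.4812) = 3*3.4812 - 6 = 4.4436
Step 3: Compute Lagrangian.
L = 62.5186 + 8*4.4436 = 98.0674


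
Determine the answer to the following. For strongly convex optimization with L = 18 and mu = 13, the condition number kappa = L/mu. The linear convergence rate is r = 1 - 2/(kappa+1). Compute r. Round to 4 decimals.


Step 1: Compute the condition number.
kappa = L/mu = 18/13 = 1.3846
Step 2: Compute the convergence rate.
r = 1 - 2/(kappa + 1) = 1 - 2*mu/(L + mu) = (L - mu)/(L + mu) = 5/31 = 0.1613


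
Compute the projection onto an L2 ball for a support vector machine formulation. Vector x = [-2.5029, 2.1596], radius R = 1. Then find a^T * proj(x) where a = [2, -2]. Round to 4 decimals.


Step 1: Compute ||x|| (intermediates to 6 decimals).
||x|| = sqrt((-2.5029)^2 + 2.1596^2) = 3.30581
Step 2: Project.
Since ||x|| > R, scale = R/||x|| = 1/3.30581 = 0.302498, proj(x) = scale * x
proj(x) = [-0.757122, 0.653275]
Step 3: Dot product.
a^T * proj(x) = 2*(-0.757122) - 2*0.653275 = -2.8208


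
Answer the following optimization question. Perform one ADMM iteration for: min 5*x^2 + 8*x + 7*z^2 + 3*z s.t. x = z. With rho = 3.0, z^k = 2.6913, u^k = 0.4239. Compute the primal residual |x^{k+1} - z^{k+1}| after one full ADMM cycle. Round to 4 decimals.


ADMM iteration with rho = 3.0, z^k = 2.6913, u^k = 0.4239
Step 1: x-update.
Minimize 5*x^2 + 8*x + (3.0/2)*(x - 2.6913 + 0.4239)^2
FOC: (2*5 + 3.0)*x = -8 + 3.0*(2.6913 - 0.4239)
x^{k+1} = -0.0921
Step 2: z-update.
Minimize 7*z^2 + 3*z + (3.0/2)*(-0.0921 - z + 0.4239)^2
FOC: (2*7 + 3.0)*z = -3 + 3.0*(-0.0921 + 0.4239)
z^{k+1} = -0.1179
Step 3: u-update.
u^{k+1} = 0.4239 - 0.0921 + 0.1179 = 0.4497
Step 4: Primal residual = |-0.0921 + 0.1179| = 0.0258


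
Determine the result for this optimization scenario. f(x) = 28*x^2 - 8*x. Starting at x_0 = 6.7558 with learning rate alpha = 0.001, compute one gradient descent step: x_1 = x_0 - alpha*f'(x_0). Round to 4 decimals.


We compute the gradient at x_0 and apply the update.
f'(x) = 56*x - 8
f'(6.7558) = 56*6.7558 - 8 = 370.3248
x_1 = 6.7558 - 0.001*370.3248 = 6.3855


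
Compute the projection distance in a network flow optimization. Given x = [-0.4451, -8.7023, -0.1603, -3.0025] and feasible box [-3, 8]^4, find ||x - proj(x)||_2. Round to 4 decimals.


Project each component onto [-3, 8].
clip(-0.4451) = -0.4451, clip(-8.7023) = -3.0, clip(-0.1603) = -0.1603, clip(-3.0025) = -3.0
Projection = [-0.4451, -3.0, -0.1603, -3.0]
Squared diffs: [0.0, 32.5162, 0.0, 0.0]
Distance = sqrt(32.5162) = 5.7023


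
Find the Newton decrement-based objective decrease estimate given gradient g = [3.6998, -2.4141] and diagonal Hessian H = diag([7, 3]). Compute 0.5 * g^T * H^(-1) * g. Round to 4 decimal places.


Step 1: H is diagonal, so H^(-1) * g = [0.5285, -0.8047].
Step 2: g^T H^(-1) g = sum_i g_i^2 / H_ii
  = (3.6998)^2/7 + (-2.4141)^2/3
  = 1.9555 + 1.9426 = 3.8981
Step 3: Objective decrease = 0.5 * g^T H^(-1) g = 1.9491


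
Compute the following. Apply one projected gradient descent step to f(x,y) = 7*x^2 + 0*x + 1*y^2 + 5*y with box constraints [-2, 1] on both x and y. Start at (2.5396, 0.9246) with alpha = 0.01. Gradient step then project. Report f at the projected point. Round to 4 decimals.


Step 1: Compute gradient at (2.5396, 0.9246).
grad_x = 2*7*2.5396 + 0 = 35.5544
grad_y = 2*1*0.9246 + 5 = 6.8492
Step 2: Gradient step.
x_raw = 2.5396 - 0.01*35.5544 = 2.1841
y_raw = 0.9246 - 0.01*6.8492 = 0.8561
Step 3: Project onto [-2, 1].
x_proj = clip(2.1841) = 1.0
y_proj = clip(0.8561) = 0.8561
Step 4: Evaluate f.
f(1.0, 0.8561) = 12.0135


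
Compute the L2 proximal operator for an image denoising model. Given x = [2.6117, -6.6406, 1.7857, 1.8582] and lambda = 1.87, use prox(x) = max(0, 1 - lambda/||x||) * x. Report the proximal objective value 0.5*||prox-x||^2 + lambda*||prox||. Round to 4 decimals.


Step 1: Compute ||x||.
||x|| = 7.5868
Step 2: Compute scaling factor.
scale = max(0, 1 - 1.87/7.5868) = 0.7535
Step 3: prox(x) = [1.968, -5.0038, 1.3456, 1.4002]
||prox(x)|| = 5.7168
Step 4: Proximal objective.
0.5*||prox-x||^2 = 1.7485
lambda*||prox|| = 10.6904
Total = 12.4389


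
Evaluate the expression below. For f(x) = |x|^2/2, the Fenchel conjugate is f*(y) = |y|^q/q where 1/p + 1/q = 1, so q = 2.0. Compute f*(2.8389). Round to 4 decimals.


The conjugate exponent q satisfies 1/p + 1/q = 1.
p = 2, so q = 2/(2 - 1) = 2.0
|y|^q = 2.8389^2.0 = 8.0594
f*(2.8389) = 8.0594 / 2.0 = 4.0297
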